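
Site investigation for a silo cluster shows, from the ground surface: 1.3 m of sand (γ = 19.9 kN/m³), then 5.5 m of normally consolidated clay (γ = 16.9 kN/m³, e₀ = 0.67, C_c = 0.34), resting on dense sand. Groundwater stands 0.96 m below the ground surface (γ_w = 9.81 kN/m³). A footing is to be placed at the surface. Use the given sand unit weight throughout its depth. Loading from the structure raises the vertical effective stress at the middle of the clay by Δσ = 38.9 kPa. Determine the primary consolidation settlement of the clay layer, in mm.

Mid-depth of clay below the ground surface: z = 1.3 + 5.5/2 = 4.05 m.
Total vertical stress at mid-clay: σ_v = 19.9×1.3 + 16.9×2.75 = 72.345 kPa.
Pore pressure: u = 9.81×(4.05 − 0.96) = 30.313 kPa.
Initial effective stress: σ'_0 = σ_v − u = 72.345 − 30.313 = 42.032 kPa.
Final effective stress: σ'_f = σ'_0 + Δσ = 42.032 + 38.9 = 80.932 kPa.
Normally consolidated clay, so the full stress increment lies on the virgin compression line:
S_c = C_c·H/(1+e₀)·log₁₀(σ'_f/σ'_0) = 0.34×5.5/(1+0.67)×log₁₀(80.932/42.032)
    = 1.1198 × 0.28454 = 0.3186 m

S_c ≈ 319 mm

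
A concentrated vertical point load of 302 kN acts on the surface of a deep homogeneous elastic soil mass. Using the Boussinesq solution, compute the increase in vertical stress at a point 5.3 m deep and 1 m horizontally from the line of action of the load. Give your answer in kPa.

Boussinesq vertical stress below a point load on an elastic half-space:
Δσ_z = 3P/(2πz²) · [1 + (r/z)²]^(−5/2)
r/z = 1/5.3 = 0.18868; [1+(r/z)²]^(−5/2) = 0.91626.
Δσ_z = 3×302/(2π×5.3²) × 0.91626 = 5.1333 × 0.91626 = 4.703 kPa

Δσ_z ≈ 4.7 kPa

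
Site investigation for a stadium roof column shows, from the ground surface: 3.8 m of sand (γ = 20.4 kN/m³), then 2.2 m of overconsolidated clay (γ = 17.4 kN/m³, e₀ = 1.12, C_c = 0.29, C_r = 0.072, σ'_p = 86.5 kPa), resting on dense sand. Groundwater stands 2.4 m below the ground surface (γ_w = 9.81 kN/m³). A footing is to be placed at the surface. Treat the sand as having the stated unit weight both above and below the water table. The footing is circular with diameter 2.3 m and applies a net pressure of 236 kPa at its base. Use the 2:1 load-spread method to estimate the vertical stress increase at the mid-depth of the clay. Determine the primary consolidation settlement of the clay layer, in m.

S_c ≈ 0.0198 m

Mid-depth of clay below the ground surface: z = 3.8 + 2.2/2 = 4.9 m.
Total vertical stress at mid-clay: σ_v = 20.4×3.8 + 17.4×1.1 = 96.66 kPa.
Pore pressure: u = 9.81×(4.9 − 2.4) = 24.525 kPa.
Initial effective stress: σ'_0 = σ_v − u = 96.66 − 24.525 = 72.135 kPa.
Stress increase at mid-clay by the 2:1 spreading method:
Δσ ≈ qD²/(D+z)² = 236×2.3²/(2.3+4.9)² = 24.083 kPa
Final effective stress: σ'_f = 72.135 + 24.083 = 96.218 kPa.
σ'_f = 96.218 > σ'_p = 86.5 kPa, so the stress path crosses the preconsolidation pressure — recompression up to σ'_p, then virgin compression beyond:
S_c = H/(1+e₀)·[C_r·log₁₀(σ'_p/σ'_0) + C_c·log₁₀(σ'_f/σ'_p)]
    = 2.2/2.12 × [0.072×log₁₀(86.5/72.135) + 0.29×log₁₀(96.218/86.5)]
    = 1.0377 × [0.0056786 + 0.01341] = 0.01981 m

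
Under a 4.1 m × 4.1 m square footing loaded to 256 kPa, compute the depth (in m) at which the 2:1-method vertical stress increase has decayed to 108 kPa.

z ≈ 2.21 m

2:1 spreading — at depth z the loaded area has grown by z in each plan dimension:
qB²/(B+z)² = Δσ_z ⇒ z = B(√(q/Δσ_z) − 1) = 4.1×(√(256/108) − 1) = 2.212 m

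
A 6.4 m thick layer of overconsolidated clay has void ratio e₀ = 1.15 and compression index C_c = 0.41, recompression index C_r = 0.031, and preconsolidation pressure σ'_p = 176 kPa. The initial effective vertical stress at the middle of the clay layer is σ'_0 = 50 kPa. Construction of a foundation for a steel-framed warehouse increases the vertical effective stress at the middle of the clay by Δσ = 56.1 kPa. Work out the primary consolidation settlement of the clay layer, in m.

Final effective stress: σ'_f = 50 + 56.1 = 106.1 kPa.
σ'_f = 106.1 ≤ σ'_p = 176 kPa, so the clay remains overconsolidated and only the recompression index applies:
S_c = C_r·H/(1+e₀)·log₁₀(σ'_f/σ'_0) = 0.031×6.4/2.15×log₁₀(106.1/50)
    = 0.092278 × 0.32675 = 0.03015 m

S_c ≈ 0.0302 m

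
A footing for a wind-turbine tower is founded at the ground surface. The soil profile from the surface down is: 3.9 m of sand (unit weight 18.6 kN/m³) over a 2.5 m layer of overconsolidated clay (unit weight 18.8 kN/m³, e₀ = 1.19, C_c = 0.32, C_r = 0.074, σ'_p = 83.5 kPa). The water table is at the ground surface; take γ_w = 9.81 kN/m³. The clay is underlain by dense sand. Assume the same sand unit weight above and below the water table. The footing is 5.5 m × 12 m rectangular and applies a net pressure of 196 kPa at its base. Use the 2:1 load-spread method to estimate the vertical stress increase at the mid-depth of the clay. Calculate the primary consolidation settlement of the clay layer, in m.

S_c ≈ 0.0749 m

Mid-depth of clay below the ground surface: z = 3.9 + 2.5/2 = 5.15 m.
Total vertical stress at mid-clay: σ_v = 18.6×3.9 + 18.8×1.25 = 96.04 kPa.
Pore pressure: u = 9.81×(5.15 − 0) = 50.522 kPa.
Initial effective stress: σ'_0 = σ_v − u = 96.04 − 50.522 = 45.518 kPa.
Stress increase at mid-clay by the 2:1 spreading method:
Δσ = qBL/((B+z)(L+z)) = 196×5.5×12/((5.5+5.15)(12+5.15)) = 70.825 kPa
Final effective stress: σ'_f = 45.518 + 70.825 = 116.34 kPa.
σ'_f = 116.34 > σ'_p = 83.5 kPa, so the stress path crosses the preconsolidation pressure — recompression up to σ'_p, then virgin compression beyond:
S_c = H/(1+e₀)·[C_r·log₁₀(σ'_p/σ'_0) + C_c·log₁₀(σ'_f/σ'_p)]
    = 2.5/2.19 × [0.074×log₁₀(83.5/45.518) + 0.32×log₁₀(116.34/83.5)]
    = 1.1416 × [0.019499 + 0.046094] = 0.07488 m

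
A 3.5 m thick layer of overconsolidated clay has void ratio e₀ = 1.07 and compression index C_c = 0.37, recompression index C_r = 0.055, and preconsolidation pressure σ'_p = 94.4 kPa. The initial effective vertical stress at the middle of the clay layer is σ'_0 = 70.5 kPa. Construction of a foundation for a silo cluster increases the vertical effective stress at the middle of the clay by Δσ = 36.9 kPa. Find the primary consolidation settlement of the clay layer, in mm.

S_c ≈ 46.8 mm

Final effective stress: σ'_f = 70.5 + 36.9 = 107.4 kPa.
σ'_f = 107.4 > σ'_p = 94.4 kPa, so the stress path crosses the preconsolidation pressure — recompression up to σ'_p, then virgin compression beyond:
S_c = H/(1+e₀)·[C_r·log₁₀(σ'_p/σ'_0) + C_c·log₁₀(σ'_f/σ'_p)]
    = 3.5/2.07 × [0.055×log₁₀(94.4/70.5) + 0.37×log₁₀(107.4/94.4)]
    = 1.6908 × [0.0069731 + 0.020732] = 0.04684 m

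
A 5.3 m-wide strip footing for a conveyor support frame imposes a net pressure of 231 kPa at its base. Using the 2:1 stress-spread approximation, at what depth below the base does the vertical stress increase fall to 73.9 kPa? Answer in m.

z ≈ 11.3 m

2:1 spreading — at depth z the loaded area has grown by z in each plan dimension:
qB/(B+z) = Δσ_z ⇒ z = qB/Δσ_z − B = 231×5.3/73.9 − 5.3 = 11.27 m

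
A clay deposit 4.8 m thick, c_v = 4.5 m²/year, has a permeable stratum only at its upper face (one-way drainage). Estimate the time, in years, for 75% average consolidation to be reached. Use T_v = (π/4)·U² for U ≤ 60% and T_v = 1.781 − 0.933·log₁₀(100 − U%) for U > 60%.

Drainage path length: H_d = H = 4.8 m (single drainage).
U > 60%: T_v = 1.781 − 0.933·log₁₀(100 − 75) = 0.47672.
t = T_v·H_d²/c_v = 0.47672×4.8²/4.5 = 2.441 years.

t ≈ 2.44 years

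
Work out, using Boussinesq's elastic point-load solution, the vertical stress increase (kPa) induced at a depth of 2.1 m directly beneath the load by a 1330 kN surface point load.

Boussinesq vertical stress below a point load on an elastic half-space:
Δσ_z = 3P/(2πz²) · [1 + (r/z)²]^(−5/2)
r/z = 0/2.1 = 0; [1+(r/z)²]^(−5/2) = 1.
Δσ_z = 3×1330/(2π×2.1²) × 1 = 144 × 1 = 144 kPa

Δσ_z ≈ 144 kPa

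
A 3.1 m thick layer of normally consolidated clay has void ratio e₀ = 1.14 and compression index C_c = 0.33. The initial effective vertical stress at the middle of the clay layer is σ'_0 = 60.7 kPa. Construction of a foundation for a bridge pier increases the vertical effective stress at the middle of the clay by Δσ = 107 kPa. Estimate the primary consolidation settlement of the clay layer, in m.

S_c ≈ 0.211 m

Final effective stress: σ'_f = σ'_0 + Δσ = 60.7 + 107 = 167.7 kPa.
Normally consolidated clay, so the full stress increment lies on the virgin compression line:
S_c = C_c·H/(1+e₀)·log₁₀(σ'_f/σ'_0) = 0.33×3.1/(1+1.14)×log₁₀(167.7/60.7)
    = 0.47804 × 0.44134 = 0.211 m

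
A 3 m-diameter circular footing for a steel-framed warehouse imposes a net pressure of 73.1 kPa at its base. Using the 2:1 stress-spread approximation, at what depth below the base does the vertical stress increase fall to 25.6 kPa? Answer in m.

2:1 spreading — at depth z the loaded area has grown by z in each plan dimension:
qD²/(D+z)² = Δσ_z ⇒ z = D(√(q/Δσ_z) − 1) = 3×(√(73.1/25.6) − 1) = 2.069 m

z ≈ 2.07 m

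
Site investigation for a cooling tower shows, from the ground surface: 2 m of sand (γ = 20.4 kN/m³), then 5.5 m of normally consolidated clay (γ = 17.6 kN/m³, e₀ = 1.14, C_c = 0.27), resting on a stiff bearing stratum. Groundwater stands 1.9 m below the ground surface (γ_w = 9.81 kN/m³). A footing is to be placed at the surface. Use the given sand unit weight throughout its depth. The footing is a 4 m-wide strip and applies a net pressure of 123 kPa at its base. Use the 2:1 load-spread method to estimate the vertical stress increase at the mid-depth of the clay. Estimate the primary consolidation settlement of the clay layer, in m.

Mid-depth of clay below the ground surface: z = 2 + 5.5/2 = 4.75 m.
Total vertical stress at mid-clay: σ_v = 20.4×2 + 17.6×2.75 = 89.2 kPa.
Pore pressure: u = 9.81×(4.75 − 1.9) = 27.959 kPa.
Initial effective stress: σ'_0 = σ_v − u = 89.2 − 27.959 = 61.241 kPa.
Stress increase at mid-clay by the 2:1 spreading method:
Δσ = qB/(B+z) = 123×4/(4+4.75) = 56.229 kPa
Final effective stress: σ'_f = σ'_0 + Δσ = 61.241 + 56.229 = 117.47 kPa.
Normally consolidated clay, so the full stress increment lies on the virgin compression line:
S_c = C_c·H/(1+e₀)·log₁₀(σ'_f/σ'_0) = 0.27×5.5/(1+1.14)×log₁₀(117.47/61.241)
    = 0.69393 × 0.28288 = 0.1963 m

S_c ≈ 0.196 m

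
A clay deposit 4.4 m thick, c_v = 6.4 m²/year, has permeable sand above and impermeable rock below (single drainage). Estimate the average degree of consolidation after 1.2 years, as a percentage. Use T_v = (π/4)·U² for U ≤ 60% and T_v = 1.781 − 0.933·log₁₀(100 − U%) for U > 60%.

Drainage path length: H_d = H = 4.4 m (single drainage).
T_v = c_v·t/H_d² = 6.4×1.2/4.4² = 0.39669.
T_v = 0.39669 corresponds to the U > 60% branch:
U = 1 − 10^((1.781 − T_v)/0.933)/100 = 0.6954

U ≈ 69.5 %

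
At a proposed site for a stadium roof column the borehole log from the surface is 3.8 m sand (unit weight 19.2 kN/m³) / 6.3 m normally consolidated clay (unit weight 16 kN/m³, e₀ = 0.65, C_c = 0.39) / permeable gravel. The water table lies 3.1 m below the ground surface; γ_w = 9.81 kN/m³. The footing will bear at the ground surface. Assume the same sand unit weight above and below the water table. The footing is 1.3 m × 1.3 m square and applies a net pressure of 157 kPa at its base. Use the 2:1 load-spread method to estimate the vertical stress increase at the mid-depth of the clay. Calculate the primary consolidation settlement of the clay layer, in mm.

S_c ≈ 28.8 mm

Mid-depth of clay below the ground surface: z = 3.8 + 6.3/2 = 6.95 m.
Total vertical stress at mid-clay: σ_v = 19.2×3.8 + 16×3.15 = 123.36 kPa.
Pore pressure: u = 9.81×(6.95 − 3.1) = 37.769 kPa.
Initial effective stress: σ'_0 = σ_v − u = 123.36 − 37.769 = 85.591 kPa.
Stress increase at mid-clay by the 2:1 spreading method:
Δσ = qBL/((B+z)(L+z)) = 157×1.3×1.3/((1.3+6.95)(1.3+6.95)) = 3.8983 kPa
Final effective stress: σ'_f = σ'_0 + Δσ = 85.591 + 3.8983 = 89.489 kPa.
Normally consolidated clay, so the full stress increment lies on the virgin compression line:
S_c = C_c·H/(1+e₀)·log₁₀(σ'_f/σ'_0) = 0.39×6.3/(1+0.65)×log₁₀(89.489/85.591)
    = 1.4891 × 0.019342 = 0.0288 m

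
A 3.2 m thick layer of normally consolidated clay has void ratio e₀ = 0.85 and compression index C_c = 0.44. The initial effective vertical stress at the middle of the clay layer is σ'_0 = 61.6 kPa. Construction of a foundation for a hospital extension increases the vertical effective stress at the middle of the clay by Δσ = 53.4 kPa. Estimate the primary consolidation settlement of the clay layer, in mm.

Final effective stress: σ'_f = σ'_0 + Δσ = 61.6 + 53.4 = 115 kPa.
Normally consolidated clay, so the full stress increment lies on the virgin compression line:
S_c = C_c·H/(1+e₀)·log₁₀(σ'_f/σ'_0) = 0.44×3.2/(1+0.85)×log₁₀(115/61.6)
    = 0.76108 × 0.27112 = 0.2063 m

S_c ≈ 206 mm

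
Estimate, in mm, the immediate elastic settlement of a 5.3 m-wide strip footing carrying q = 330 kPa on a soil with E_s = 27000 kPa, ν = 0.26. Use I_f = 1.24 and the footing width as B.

Immediate (elastic) settlement: S_e = q·B·(1−ν²)/E_s · I_f.
S_e = 330 × 5.3 × (1 − 0.26²) / 27000 × 1.24
    = 330 × 5.3 × 0.9324 / 27000 × 1.24
    = 0.07489 m = 74.89 mm

S_e ≈ 74.9 mm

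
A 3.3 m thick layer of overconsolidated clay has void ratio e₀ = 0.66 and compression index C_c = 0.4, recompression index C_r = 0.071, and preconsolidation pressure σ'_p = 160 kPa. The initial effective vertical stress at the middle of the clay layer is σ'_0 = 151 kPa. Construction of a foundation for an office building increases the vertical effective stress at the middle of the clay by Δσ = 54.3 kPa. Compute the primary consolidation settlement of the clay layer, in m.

S_c ≈ 0.0896 m

Final effective stress: σ'_f = 151 + 54.3 = 205.3 kPa.
σ'_f = 205.3 > σ'_p = 160 kPa, so the stress path crosses the preconsolidation pressure — recompression up to σ'_p, then virgin compression beyond:
S_c = H/(1+e₀)·[C_r·log₁₀(σ'_p/σ'_0) + C_c·log₁₀(σ'_f/σ'_p)]
    = 3.3/1.66 × [0.071×log₁₀(160/151) + 0.4×log₁₀(205.3/160)]
    = 1.988 × [0.0017852 + 0.043308] = 0.08965 m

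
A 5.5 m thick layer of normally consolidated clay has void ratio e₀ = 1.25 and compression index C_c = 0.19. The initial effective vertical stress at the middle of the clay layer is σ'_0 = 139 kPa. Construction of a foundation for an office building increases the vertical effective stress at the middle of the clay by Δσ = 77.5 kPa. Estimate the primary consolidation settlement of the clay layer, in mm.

S_c ≈ 89.4 mm

Final effective stress: σ'_f = σ'_0 + Δσ = 139 + 77.5 = 216.5 kPa.
Normally consolidated clay, so the full stress increment lies on the virgin compression line:
S_c = C_c·H/(1+e₀)·log₁₀(σ'_f/σ'_0) = 0.19×5.5/(1+1.25)×log₁₀(216.5/139)
    = 0.46444 × 0.19244 = 0.08938 m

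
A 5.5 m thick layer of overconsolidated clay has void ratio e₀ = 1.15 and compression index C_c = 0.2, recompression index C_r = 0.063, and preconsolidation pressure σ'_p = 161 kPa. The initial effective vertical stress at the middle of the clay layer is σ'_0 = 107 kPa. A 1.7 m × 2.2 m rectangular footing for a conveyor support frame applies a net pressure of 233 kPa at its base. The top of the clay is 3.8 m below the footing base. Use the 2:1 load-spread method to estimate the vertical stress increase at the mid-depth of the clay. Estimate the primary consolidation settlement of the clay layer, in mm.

Mid-depth of clay below the footing base: z = 3.8 + 5.5/2 = 6.55 m.
Stress increase at mid-clay by the 2:1 spreading method:
Δσ = qBL/((B+z)(L+z)) = 233×1.7×2.2/((1.7+6.55)(2.2+6.55)) = 12.072 kPa
Final effective stress: σ'_f = 107 + 12.072 = 119.07 kPa.
σ'_f = 119.07 ≤ σ'_p = 161 kPa, so the clay remains overconsolidated and only the recompression index applies:
S_c = C_r·H/(1+e₀)·log₁₀(σ'_f/σ'_0) = 0.063×5.5/2.15×log₁₀(119.07/107)
    = 0.16116 × 0.046419 = 0.007481 m

S_c ≈ 7.48 mm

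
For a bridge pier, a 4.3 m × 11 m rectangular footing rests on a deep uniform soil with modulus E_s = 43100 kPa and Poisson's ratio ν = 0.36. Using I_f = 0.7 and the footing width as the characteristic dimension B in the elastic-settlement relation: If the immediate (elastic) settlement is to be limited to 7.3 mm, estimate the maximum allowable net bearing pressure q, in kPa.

q ≈ 120 kPa

S_e = q·B·(1−ν²)/E_s · I_f  ⇒  q = S_e·E_s / (B·(1−ν²)·I_f).
q = 0.0073 × 43100 / (4.3 × 0.8704 × 0.7) = 120.1 kPa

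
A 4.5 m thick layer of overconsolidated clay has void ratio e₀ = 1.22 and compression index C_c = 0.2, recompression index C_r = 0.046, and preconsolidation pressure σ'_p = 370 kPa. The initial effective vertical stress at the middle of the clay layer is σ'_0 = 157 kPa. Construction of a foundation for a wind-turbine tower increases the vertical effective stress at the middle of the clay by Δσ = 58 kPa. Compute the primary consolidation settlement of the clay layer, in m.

S_c ≈ 0.0127 m

Final effective stress: σ'_f = 157 + 58 = 215 kPa.
σ'_f = 215 ≤ σ'_p = 370 kPa, so the clay remains overconsolidated and only the recompression index applies:
S_c = C_r·H/(1+e₀)·log₁₀(σ'_f/σ'_0) = 0.046×4.5/2.22×log₁₀(215/157)
    = 0.093242 × 0.13654 = 0.01273 m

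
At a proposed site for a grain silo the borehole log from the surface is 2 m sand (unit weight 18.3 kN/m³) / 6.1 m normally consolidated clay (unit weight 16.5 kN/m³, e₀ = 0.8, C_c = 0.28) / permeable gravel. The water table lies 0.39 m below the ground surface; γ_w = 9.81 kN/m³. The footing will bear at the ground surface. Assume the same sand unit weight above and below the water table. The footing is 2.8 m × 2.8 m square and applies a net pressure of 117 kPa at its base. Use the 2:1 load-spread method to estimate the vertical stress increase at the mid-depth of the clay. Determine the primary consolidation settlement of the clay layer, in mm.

S_c ≈ 127 mm

Mid-depth of clay below the ground surface: z = 2 + 6.1/2 = 5.05 m.
Total vertical stress at mid-clay: σ_v = 18.3×2 + 16.5×3.05 = 86.925 kPa.
Pore pressure: u = 9.81×(5.05 − 0.39) = 45.715 kPa.
Initial effective stress: σ'_0 = σ_v − u = 86.925 − 45.715 = 41.21 kPa.
Stress increase at mid-clay by the 2:1 spreading method:
Δσ = qBL/((B+z)(L+z)) = 117×2.8×2.8/((2.8+5.05)(2.8+5.05)) = 14.885 kPa
Final effective stress: σ'_f = σ'_0 + Δσ = 41.21 + 14.885 = 56.095 kPa.
Normally consolidated clay, so the full stress increment lies on the virgin compression line:
S_c = C_c·H/(1+e₀)·log₁₀(σ'_f/σ'_0) = 0.28×6.1/(1+0.8)×log₁₀(56.095/41.21)
    = 0.94889 × 0.13392 = 0.1271 m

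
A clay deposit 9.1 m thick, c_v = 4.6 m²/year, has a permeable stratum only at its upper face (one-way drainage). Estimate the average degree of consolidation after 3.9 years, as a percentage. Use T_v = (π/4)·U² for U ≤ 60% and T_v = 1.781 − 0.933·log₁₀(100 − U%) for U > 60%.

U ≈ 52.5 %

Drainage path length: H_d = H = 9.1 m (single drainage).
T_v = c_v·t/H_d² = 4.6×3.9/9.1² = 0.21664.
T_v = 0.21664 corresponds to the U ≤ 60% branch:
U = √(4T_v/π) = 0.5252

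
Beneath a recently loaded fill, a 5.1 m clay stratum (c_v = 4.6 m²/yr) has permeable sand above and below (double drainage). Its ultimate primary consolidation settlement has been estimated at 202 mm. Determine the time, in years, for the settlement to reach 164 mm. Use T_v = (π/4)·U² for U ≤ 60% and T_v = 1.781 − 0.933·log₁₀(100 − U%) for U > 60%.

Drainage path length: H_d = H/2 = 2.55 m (double drainage).
U = S(t)/S_ult = 164/202 = 0.8119.
U > 60%: T_v = 1.781 − 0.933·log₁₀(100 − 81.188) = 0.59195.
t = T_v·H_d²/c_v = 0.59195×2.55²/4.6 = 0.8368 years.

t ≈ 0.837 years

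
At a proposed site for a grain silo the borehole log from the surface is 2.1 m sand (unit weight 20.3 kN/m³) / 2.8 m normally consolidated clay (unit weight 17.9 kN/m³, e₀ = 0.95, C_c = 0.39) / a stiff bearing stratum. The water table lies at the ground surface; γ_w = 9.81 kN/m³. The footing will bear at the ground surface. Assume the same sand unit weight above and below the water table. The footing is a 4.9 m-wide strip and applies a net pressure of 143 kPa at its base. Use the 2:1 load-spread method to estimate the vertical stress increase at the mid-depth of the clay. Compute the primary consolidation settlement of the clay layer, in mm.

S_c ≈ 305 mm

Mid-depth of clay below the ground surface: z = 2.1 + 2.8/2 = 3.5 m.
Total vertical stress at mid-clay: σ_v = 20.3×2.1 + 17.9×1.4 = 67.69 kPa.
Pore pressure: u = 9.81×(3.5 − 0) = 34.335 kPa.
Initial effective stress: σ'_0 = σ_v − u = 67.69 − 34.335 = 33.355 kPa.
Stress increase at mid-clay by the 2:1 spreading method:
Δσ = qB/(B+z) = 143×4.9/(4.9+3.5) = 83.417 kPa
Final effective stress: σ'_f = σ'_0 + Δσ = 33.355 + 83.417 = 116.77 kPa.
Normally consolidated clay, so the full stress increment lies on the virgin compression line:
S_c = C_c·H/(1+e₀)·log₁₀(σ'_f/σ'_0) = 0.39×2.8/(1+0.95)×log₁₀(116.77/33.355)
    = 0.56 × 0.54417 = 0.3047 m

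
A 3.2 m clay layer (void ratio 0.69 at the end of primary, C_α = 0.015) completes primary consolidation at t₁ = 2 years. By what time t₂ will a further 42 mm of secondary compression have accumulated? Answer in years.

S_s = C_α·H/(1+e_p)·log₁₀(t₂/t₁) ⇒ log₁₀(t₂/t₁) = S_s·(1+e_p)/(C_α·H).
log₁₀(t₂/t₁) = 0.042 × (1+0.69) / (0.015×3.2) = 1.479
t₂ = t₁ × 10^1.479 = 2 × 30.11 = 60.23 years

t₂ ≈ 60.2 years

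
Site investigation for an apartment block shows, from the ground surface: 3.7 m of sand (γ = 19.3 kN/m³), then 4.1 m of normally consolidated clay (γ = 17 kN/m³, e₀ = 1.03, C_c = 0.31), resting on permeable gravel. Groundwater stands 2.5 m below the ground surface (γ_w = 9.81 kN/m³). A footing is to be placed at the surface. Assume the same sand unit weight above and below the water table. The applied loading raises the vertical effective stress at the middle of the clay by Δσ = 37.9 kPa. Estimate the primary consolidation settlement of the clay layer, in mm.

S_c ≈ 112 mm

Mid-depth of clay below the ground surface: z = 3.7 + 4.1/2 = 5.75 m.
Total vertical stress at mid-clay: σ_v = 19.3×3.7 + 17×2.05 = 106.26 kPa.
Pore pressure: u = 9.81×(5.75 − 2.5) = 31.883 kPa.
Initial effective stress: σ'_0 = σ_v − u = 106.26 − 31.883 = 74.377 kPa.
Final effective stress: σ'_f = σ'_0 + Δσ = 74.377 + 37.9 = 112.28 kPa.
Normally consolidated clay, so the full stress increment lies on the virgin compression line:
S_c = C_c·H/(1+e₀)·log₁₀(σ'_f/σ'_0) = 0.31×4.1/(1+1.03)×log₁₀(112.28/74.377)
    = 0.62611 × 0.17886 = 0.112 m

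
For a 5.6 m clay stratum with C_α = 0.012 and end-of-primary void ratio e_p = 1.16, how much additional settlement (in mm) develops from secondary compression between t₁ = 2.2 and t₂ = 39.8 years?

S_s ≈ 39.1 mm

Secondary compression: S_s = C_α·H/(1+e_p)·log₁₀(t₂/t₁)
S_s = 0.012×5.6/(1+1.16)×log₁₀(39.8/2.2)
    = 0.03111 × 1.257 = 0.03912 m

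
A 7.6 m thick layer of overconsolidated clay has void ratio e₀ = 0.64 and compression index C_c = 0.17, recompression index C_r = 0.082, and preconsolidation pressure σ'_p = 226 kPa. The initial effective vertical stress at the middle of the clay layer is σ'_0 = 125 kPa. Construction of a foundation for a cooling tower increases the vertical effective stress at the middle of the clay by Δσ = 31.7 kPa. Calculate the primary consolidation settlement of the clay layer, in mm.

Final effective stress: σ'_f = 125 + 31.7 = 156.7 kPa.
σ'_f = 156.7 ≤ σ'_p = 226 kPa, so the clay remains overconsolidated and only the recompression index applies:
S_c = C_r·H/(1+e₀)·log₁₀(σ'_f/σ'_0) = 0.082×7.6/1.64×log₁₀(156.7/125)
    = 0.38 × 0.098159 = 0.0373 m

S_c ≈ 37.3 mm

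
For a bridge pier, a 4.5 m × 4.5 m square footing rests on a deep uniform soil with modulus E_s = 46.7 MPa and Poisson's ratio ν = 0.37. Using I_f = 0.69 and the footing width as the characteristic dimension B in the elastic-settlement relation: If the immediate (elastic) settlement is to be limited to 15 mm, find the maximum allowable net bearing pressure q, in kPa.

E_s = 46.7 MPa = 46700 kPa.
S_e = q·B·(1−ν²)/E_s · I_f  ⇒  q = S_e·E_s / (B·(1−ν²)·I_f).
q = 0.015 × 46700 / (4.5 × 0.8631 × 0.69) = 261.4 kPa

q ≈ 261 kPa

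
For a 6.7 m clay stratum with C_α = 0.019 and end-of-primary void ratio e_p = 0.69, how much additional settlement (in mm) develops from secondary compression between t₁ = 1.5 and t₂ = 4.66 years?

S_s ≈ 37.1 mm

Secondary compression: S_s = C_α·H/(1+e_p)·log₁₀(t₂/t₁)
S_s = 0.019×6.7/(1+0.69)×log₁₀(4.66/1.5)
    = 0.07533 × 0.4923 = 0.03708 m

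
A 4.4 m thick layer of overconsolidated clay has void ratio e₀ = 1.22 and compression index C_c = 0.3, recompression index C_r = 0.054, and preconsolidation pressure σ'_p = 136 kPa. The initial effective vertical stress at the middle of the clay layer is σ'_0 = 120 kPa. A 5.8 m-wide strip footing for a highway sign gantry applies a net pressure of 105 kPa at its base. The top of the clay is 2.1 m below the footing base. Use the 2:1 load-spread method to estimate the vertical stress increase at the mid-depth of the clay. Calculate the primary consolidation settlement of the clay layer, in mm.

Mid-depth of clay below the footing base: z = 2.1 + 4.4/2 = 4.3 m.
Stress increase at mid-clay by the 2:1 spreading method:
Δσ = qB/(B+z) = 105×5.8/(5.8+4.3) = 60.297 kPa
Final effective stress: σ'_f = 120 + 60.297 = 180.3 kPa.
σ'_f = 180.3 > σ'_p = 136 kPa, so the stress path crosses the preconsolidation pressure — recompression up to σ'_p, then virgin compression beyond:
S_c = H/(1+e₀)·[C_r·log₁₀(σ'_p/σ'_0) + C_c·log₁₀(σ'_f/σ'_p)]
    = 4.4/2.22 × [0.054×log₁₀(136/120) + 0.3×log₁₀(180.3/136)]
    = 1.982 × [0.0029353 + 0.036737] = 0.07863 m

S_c ≈ 78.6 mm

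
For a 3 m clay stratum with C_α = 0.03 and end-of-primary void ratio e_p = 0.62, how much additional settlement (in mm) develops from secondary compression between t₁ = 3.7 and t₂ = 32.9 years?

S_s ≈ 52.7 mm

Secondary compression: S_s = C_α·H/(1+e_p)·log₁₀(t₂/t₁)
S_s = 0.03×3/(1+0.62)×log₁₀(32.9/3.7)
    = 0.05556 × 0.949 = 0.05272 m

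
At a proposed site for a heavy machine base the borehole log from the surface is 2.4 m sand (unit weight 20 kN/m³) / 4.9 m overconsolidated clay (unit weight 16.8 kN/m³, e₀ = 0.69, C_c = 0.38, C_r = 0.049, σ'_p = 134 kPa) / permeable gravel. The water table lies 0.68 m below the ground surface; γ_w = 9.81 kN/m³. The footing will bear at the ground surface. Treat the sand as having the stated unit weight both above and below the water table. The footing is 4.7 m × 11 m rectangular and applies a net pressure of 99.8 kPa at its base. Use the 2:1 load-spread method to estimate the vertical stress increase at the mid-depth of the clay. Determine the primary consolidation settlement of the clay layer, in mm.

S_c ≈ 33 mm

Mid-depth of clay below the ground surface: z = 2.4 + 4.9/2 = 4.85 m.
Total vertical stress at mid-clay: σ_v = 20×2.4 + 16.8×2.45 = 89.16 kPa.
Pore pressure: u = 9.81×(4.85 − 0.68) = 40.908 kPa.
Initial effective stress: σ'_0 = σ_v − u = 89.16 − 40.908 = 48.252 kPa.
Stress increase at mid-clay by the 2:1 spreading method:
Δσ = qBL/((B+z)(L+z)) = 99.8×4.7×11/((4.7+4.85)(11+4.85)) = 34.087 kPa
Final effective stress: σ'_f = 48.252 + 34.087 = 82.339 kPa.
σ'_f = 82.339 ≤ σ'_p = 134 kPa, so the clay remains overconsolidated and only the recompression index applies:
S_c = C_r·H/(1+e₀)·log₁₀(σ'_f/σ'_0) = 0.049×4.9/1.69×log₁₀(82.339/48.252)
    = 0.14207 × 0.23209 = 0.03297 m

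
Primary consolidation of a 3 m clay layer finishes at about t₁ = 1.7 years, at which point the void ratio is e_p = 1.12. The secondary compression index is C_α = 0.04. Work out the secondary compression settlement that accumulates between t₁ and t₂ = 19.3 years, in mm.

S_s ≈ 59.7 mm

Secondary compression: S_s = C_α·H/(1+e_p)·log₁₀(t₂/t₁)
S_s = 0.04×3/(1+1.12)×log₁₀(19.3/1.7)
    = 0.0566 × 1.055 = 0.05972 m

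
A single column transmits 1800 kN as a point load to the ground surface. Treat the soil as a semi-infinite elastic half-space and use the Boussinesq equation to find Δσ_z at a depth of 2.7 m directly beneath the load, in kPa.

Boussinesq vertical stress below a point load on an elastic half-space:
Δσ_z = 3P/(2πz²) · [1 + (r/z)²]^(−5/2)
r/z = 0/2.7 = 0; [1+(r/z)²]^(−5/2) = 1.
Δσ_z = 3×1800/(2π×2.7²) × 1 = 117.89 × 1 = 117.9 kPa

Δσ_z ≈ 118 kPa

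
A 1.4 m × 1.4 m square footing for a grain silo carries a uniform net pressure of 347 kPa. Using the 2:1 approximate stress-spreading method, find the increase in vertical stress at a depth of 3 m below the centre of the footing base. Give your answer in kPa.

Δσ_z ≈ 35.1 kPa

By the 2:1 method the load spreads at 1 horizontal : 2 vertical, so at depth z the loaded area has grown by z in each plan dimension:
Δσ = qBL/((B+z)(L+z)) = 347×1.4×1.4/((1.4+3)(1.4+3)) = 35.13 kPa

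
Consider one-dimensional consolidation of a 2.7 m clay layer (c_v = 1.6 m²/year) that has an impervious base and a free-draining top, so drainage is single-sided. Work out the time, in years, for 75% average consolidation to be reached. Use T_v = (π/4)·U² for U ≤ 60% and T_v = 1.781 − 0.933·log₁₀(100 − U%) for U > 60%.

t ≈ 2.17 years

Drainage path length: H_d = H = 2.7 m (single drainage).
U > 60%: T_v = 1.781 − 0.933·log₁₀(100 − 75) = 0.47672.
t = T_v·H_d²/c_v = 0.47672×2.7²/1.6 = 2.172 years.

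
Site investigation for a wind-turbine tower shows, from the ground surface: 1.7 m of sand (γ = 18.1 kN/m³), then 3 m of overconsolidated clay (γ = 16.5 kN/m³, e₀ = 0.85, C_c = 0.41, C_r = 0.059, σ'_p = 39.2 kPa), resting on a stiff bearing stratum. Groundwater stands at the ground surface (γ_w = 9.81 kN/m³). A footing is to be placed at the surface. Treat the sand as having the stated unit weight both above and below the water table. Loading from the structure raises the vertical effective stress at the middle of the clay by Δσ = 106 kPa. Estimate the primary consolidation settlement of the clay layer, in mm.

S_c ≈ 367 mm

Mid-depth of clay below the ground surface: z = 1.7 + 3/2 = 3.2 m.
Total vertical stress at mid-clay: σ_v = 18.1×1.7 + 16.5×1.5 = 55.52 kPa.
Pore pressure: u = 9.81×(3.2 − 0) = 31.392 kPa.
Initial effective stress: σ'_0 = σ_v − u = 55.52 − 31.392 = 24.128 kPa.
Final effective stress: σ'_f = 24.128 + 106 = 130.13 kPa.
σ'_f = 130.13 > σ'_p = 39.2 kPa, so the stress path crosses the preconsolidation pressure — recompression up to σ'_p, then virgin compression beyond:
S_c = H/(1+e₀)·[C_r·log₁₀(σ'_p/σ'_0) + C_c·log₁₀(σ'_f/σ'_p)]
    = 3/1.85 × [0.059×log₁₀(39.2/24.128) + 0.41×log₁₀(130.13/39.2)]
    = 1.6216 × [0.012435 + 0.21365] = 0.3666 m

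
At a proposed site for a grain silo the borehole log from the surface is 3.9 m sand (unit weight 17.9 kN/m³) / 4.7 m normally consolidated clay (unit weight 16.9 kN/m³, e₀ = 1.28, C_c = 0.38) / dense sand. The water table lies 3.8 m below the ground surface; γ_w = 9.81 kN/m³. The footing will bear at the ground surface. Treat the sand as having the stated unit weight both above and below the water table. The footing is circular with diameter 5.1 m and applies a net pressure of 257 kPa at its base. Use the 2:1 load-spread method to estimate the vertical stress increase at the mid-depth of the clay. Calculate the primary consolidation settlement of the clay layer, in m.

S_c ≈ 0.161 m

Mid-depth of clay below the ground surface: z = 3.9 + 4.7/2 = 6.25 m.
Total vertical stress at mid-clay: σ_v = 17.9×3.9 + 16.9×2.35 = 109.52 kPa.
Pore pressure: u = 9.81×(6.25 − 3.8) = 24.035 kPa.
Initial effective stress: σ'_0 = σ_v − u = 109.52 − 24.035 = 85.485 kPa.
Stress increase at mid-clay by the 2:1 spreading method:
Δσ ≈ qD²/(D+z)² = 257×5.1²/(5.1+6.25)² = 51.89 kPa
Final effective stress: σ'_f = σ'_0 + Δσ = 85.485 + 51.89 = 137.38 kPa.
Normally consolidated clay, so the full stress increment lies on the virgin compression line:
S_c = C_c·H/(1+e₀)·log₁₀(σ'_f/σ'_0) = 0.38×4.7/(1+1.28)×log₁₀(137.38/85.485)
    = 0.78333 × 0.20603 = 0.1614 m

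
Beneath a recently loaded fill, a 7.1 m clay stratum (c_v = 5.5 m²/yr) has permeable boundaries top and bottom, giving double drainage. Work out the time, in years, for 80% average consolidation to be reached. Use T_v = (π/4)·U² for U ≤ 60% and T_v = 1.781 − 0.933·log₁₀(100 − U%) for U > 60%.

Drainage path length: H_d = H/2 = 3.55 m (double drainage).
U > 60%: T_v = 1.781 − 0.933·log₁₀(100 − 80) = 0.56714.
t = T_v·H_d²/c_v = 0.56714×3.55²/5.5 = 1.3 years.

t ≈ 1.3 years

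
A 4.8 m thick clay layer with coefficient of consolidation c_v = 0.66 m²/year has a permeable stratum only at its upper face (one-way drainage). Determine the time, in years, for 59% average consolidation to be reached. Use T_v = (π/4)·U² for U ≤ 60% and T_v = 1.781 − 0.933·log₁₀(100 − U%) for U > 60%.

Drainage path length: H_d = H = 4.8 m (single drainage).
U ≤ 60%: T_v = (π/4)·U² = (π/4)×0.59² = 0.2734.
t = T_v·H_d²/c_v = 0.2734×4.8²/0.66 = 9.544 years.

t ≈ 9.54 years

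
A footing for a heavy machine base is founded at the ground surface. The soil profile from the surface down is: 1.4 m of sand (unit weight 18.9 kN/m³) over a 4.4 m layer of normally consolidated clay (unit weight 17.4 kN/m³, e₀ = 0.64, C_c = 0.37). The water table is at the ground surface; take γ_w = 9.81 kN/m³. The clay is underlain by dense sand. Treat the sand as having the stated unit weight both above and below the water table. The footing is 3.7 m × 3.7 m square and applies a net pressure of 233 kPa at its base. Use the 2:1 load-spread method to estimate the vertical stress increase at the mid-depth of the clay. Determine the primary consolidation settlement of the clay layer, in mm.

Mid-depth of clay below the ground surface: z = 1.4 + 4.4/2 = 3.6 m.
Total vertical stress at mid-clay: σ_v = 18.9×1.4 + 17.4×2.2 = 64.74 kPa.
Pore pressure: u = 9.81×(3.6 − 0) = 35.316 kPa.
Initial effective stress: σ'_0 = σ_v − u = 64.74 − 35.316 = 29.424 kPa.
Stress increase at mid-clay by the 2:1 spreading method:
Δσ = qBL/((B+z)(L+z)) = 233×3.7×3.7/((3.7+3.6)(3.7+3.6)) = 59.857 kPa
Final effective stress: σ'_f = σ'_0 + Δσ = 29.424 + 59.857 = 89.281 kPa.
Normally consolidated clay, so the full stress increment lies on the virgin compression line:
S_c = C_c·H/(1+e₀)·log₁₀(σ'_f/σ'_0) = 0.37×4.4/(1+0.64)×log₁₀(89.281/29.424)
    = 0.99268 × 0.48206 = 0.4785 m

S_c ≈ 479 mm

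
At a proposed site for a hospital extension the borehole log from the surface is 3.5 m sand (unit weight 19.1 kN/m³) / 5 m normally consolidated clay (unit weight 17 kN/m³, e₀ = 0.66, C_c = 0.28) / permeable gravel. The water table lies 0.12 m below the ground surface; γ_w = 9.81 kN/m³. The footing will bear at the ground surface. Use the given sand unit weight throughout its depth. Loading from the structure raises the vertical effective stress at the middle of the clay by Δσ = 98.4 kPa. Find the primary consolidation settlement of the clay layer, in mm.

Mid-depth of clay below the ground surface: z = 3.5 + 5/2 = 6 m.
Total vertical stress at mid-clay: σ_v = 19.1×3.5 + 17×2.5 = 109.35 kPa.
Pore pressure: u = 9.81×(6 − 0.12) = 57.683 kPa.
Initial effective stress: σ'_0 = σ_v − u = 109.35 − 57.683 = 51.667 kPa.
Final effective stress: σ'_f = σ'_0 + Δσ = 51.667 + 98.4 = 150.07 kPa.
Normally consolidated clay, so the full stress increment lies on the virgin compression line:
S_c = C_c·H/(1+e₀)·log₁₀(σ'_f/σ'_0) = 0.28×5/(1+0.66)×log₁₀(150.07/51.667)
    = 0.84337 × 0.46308 = 0.3905 m

S_c ≈ 391 mm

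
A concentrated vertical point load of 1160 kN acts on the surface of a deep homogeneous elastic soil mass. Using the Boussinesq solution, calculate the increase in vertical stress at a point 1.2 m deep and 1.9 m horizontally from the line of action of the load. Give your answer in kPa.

Boussinesq vertical stress below a point load on an elastic half-space:
Δσ_z = 3P/(2πz²) · [1 + (r/z)²]^(−5/2)
r/z = 1.9/1.2 = 1.5833; [1+(r/z)²]^(−5/2) = 0.043419.
Δσ_z = 3×1160/(2π×1.2²) × 0.043419 = 384.62 × 0.043419 = 16.7 kPa

Δσ_z ≈ 16.7 kPa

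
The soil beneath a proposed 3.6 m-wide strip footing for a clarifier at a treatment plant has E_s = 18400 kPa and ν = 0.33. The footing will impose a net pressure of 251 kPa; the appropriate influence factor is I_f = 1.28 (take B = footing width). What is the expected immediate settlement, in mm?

Immediate (elastic) settlement: S_e = q·B·(1−ν²)/E_s · I_f.
S_e = 251 × 3.6 × (1 − 0.33²) / 18400 × 1.28
    = 251 × 3.6 × 0.8911 / 18400 × 1.28
    = 0.05601 m = 56.01 mm

S_e ≈ 56 mm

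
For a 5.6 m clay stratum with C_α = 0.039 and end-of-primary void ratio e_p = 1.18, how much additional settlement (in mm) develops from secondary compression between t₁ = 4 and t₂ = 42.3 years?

S_s ≈ 103 mm

Secondary compression: S_s = C_α·H/(1+e_p)·log₁₀(t₂/t₁)
S_s = 0.039×5.6/(1+1.18)×log₁₀(42.3/4)
    = 0.1002 × 1.024 = 0.1026 m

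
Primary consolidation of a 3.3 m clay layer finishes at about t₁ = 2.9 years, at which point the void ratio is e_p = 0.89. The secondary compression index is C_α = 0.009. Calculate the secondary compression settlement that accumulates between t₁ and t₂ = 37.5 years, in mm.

S_s ≈ 17.5 mm

Secondary compression: S_s = C_α·H/(1+e_p)·log₁₀(t₂/t₁)
S_s = 0.009×3.3/(1+0.89)×log₁₀(37.5/2.9)
    = 0.01571 × 1.112 = 0.01747 m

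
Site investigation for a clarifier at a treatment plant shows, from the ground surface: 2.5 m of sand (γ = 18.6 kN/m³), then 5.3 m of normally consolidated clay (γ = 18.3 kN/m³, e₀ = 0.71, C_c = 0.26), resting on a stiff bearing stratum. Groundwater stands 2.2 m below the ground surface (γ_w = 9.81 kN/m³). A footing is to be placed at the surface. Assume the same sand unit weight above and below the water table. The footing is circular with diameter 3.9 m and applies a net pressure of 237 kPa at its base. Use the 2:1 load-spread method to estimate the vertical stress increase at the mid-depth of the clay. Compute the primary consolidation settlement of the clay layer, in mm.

S_c ≈ 179 mm

Mid-depth of clay below the ground surface: z = 2.5 + 5.3/2 = 5.15 m.
Total vertical stress at mid-clay: σ_v = 18.6×2.5 + 18.3×2.65 = 94.995 kPa.
Pore pressure: u = 9.81×(5.15 − 2.2) = 28.94 kPa.
Initial effective stress: σ'_0 = σ_v − u = 94.995 − 28.94 = 66.055 kPa.
Stress increase at mid-clay by the 2:1 spreading method:
Δσ ≈ qD²/(D+z)² = 237×3.9²/(3.9+5.15)² = 44.013 kPa
Final effective stress: σ'_f = σ'_0 + Δσ = 66.055 + 44.013 = 110.07 kPa.
Normally consolidated clay, so the full stress increment lies on the virgin compression line:
S_c = C_c·H/(1+e₀)·log₁₀(σ'_f/σ'_0) = 0.26×5.3/(1+0.71)×log₁₀(110.07/66.055)
    = 0.80585 × 0.22176 = 0.1787 m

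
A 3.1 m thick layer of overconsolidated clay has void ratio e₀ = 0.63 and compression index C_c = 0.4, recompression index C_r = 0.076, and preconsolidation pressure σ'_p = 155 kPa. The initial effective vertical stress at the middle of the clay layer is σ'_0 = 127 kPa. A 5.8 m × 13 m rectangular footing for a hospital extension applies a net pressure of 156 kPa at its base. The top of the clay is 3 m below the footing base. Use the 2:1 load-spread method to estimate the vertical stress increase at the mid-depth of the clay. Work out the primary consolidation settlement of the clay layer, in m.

Mid-depth of clay below the footing base: z = 3 + 3.1/2 = 4.55 m.
Stress increase at mid-clay by the 2:1 spreading method:
Δσ = qBL/((B+z)(L+z)) = 156×5.8×13/((5.8+4.55)(13+4.55)) = 64.756 kPa
Final effective stress: σ'_f = 127 + 64.756 = 191.76 kPa.
σ'_f = 191.76 > σ'_p = 155 kPa, so the stress path crosses the preconsolidation pressure — recompression up to σ'_p, then virgin compression beyond:
S_c = H/(1+e₀)·[C_r·log₁₀(σ'_p/σ'_0) + C_c·log₁₀(σ'_f/σ'_p)]
    = 3.1/1.63 × [0.076×log₁₀(155/127) + 0.4×log₁₀(191.76/155)]
    = 1.9018 × [0.0065761 + 0.036971] = 0.08282 m

S_c ≈ 0.0828 m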